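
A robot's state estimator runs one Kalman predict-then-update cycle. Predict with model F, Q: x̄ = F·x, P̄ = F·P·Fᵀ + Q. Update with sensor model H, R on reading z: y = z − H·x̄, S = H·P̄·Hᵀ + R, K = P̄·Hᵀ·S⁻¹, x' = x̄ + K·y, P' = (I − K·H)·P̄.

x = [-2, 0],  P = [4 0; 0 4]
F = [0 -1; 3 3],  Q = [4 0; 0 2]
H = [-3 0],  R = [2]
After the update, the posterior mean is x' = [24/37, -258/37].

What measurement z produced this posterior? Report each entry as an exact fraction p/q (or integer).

x̄ = F·x = [0, -6]
P̄ = F·P·Fᵀ + Q = [8 -12; -12 74]
S = H·P̄·Hᵀ + R = [74]
K = P̄·Hᵀ·S⁻¹ = [-12/37; 18/37]
x' − x̄ = [24/37, -36/37] = K·y
y = (KᵀK)⁻¹·Kᵀ·(x' − x̄) = [-2]
z = y + H·x̄ = [-2] + [0] = [-2]

z = [-2]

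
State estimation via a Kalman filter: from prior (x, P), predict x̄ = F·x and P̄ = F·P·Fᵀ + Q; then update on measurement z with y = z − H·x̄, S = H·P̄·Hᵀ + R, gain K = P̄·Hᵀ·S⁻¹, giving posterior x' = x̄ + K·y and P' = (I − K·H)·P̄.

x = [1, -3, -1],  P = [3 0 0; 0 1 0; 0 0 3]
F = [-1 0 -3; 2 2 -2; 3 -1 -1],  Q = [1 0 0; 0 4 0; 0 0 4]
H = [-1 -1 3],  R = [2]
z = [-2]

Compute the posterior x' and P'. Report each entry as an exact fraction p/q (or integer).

x̄ = F·x = [2, -2, 7]
P̄ = F·P·Fᵀ + Q = [31 12 0; 12 32 22; 0 22 35]
y = z − H·x̄ = [-23]
S = H·P̄·Hᵀ + R = [272]
K = P̄·Hᵀ·S⁻¹ = [-43/272; 11/136; 83/272]
x' = x̄ + K·y = [1533/272, -525/136, -5/272]
P' = (I − K·H)·P̄ = [6583/272 2105/136 3569/272; 2105/136 2055/68 2079/136; 3569/272 2079/136 2631/272]

x' = [1533/272, -525/136, -5/272]
P' = [6583/272 2105/136 3569/272; 2105/136 2055/68 2079/136; 3569/272 2079/136 2631/272]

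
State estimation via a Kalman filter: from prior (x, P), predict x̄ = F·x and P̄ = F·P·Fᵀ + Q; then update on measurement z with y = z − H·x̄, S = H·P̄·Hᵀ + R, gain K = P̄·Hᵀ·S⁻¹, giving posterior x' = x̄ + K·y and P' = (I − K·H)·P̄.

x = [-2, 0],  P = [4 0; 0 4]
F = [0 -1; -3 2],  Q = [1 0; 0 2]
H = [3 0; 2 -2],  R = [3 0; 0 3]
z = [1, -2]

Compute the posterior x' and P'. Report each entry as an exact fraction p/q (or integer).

x̄ = F·x = [0, 6]
P̄ = F·P·Fᵀ + Q = [5 -8; -8 54]
y = z − H·x̄ = [1, 10]
S = H·P̄·Hᵀ + R = [48 78; 78 303]
K = P̄·Hᵀ·S⁻¹ = [839/2820 13/1410; 40/141 -68/141]
x' = x̄ + K·y = [1099/2820, 206/141]
P' = (I − K·H)·P̄ = [839/2820 40/141; 40/141 142/141]

x' = [1099/2820, 206/141]
P' = [839/2820 40/141; 40/141 142/141]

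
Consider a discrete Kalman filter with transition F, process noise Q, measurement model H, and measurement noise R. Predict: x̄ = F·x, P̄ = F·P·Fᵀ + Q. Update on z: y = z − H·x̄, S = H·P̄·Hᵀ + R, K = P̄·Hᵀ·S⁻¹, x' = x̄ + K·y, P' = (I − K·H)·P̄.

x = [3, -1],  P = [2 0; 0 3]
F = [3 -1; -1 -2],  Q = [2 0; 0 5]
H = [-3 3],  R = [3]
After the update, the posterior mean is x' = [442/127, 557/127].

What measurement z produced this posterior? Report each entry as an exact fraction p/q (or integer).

x̄ = F·x = [10, -1]
P̄ = F·P·Fᵀ + Q = [23 0; 0 19]
S = H·P̄·Hᵀ + R = [381]
K = P̄·Hᵀ·S⁻¹ = [-23/127; 19/127]
x' − x̄ = [-828/127, 684/127] = K·y
y = (KᵀK)⁻¹·Kᵀ·(x' − x̄) = [36]
z = y + H·x̄ = [36] + [-33] = [3]

z = [3]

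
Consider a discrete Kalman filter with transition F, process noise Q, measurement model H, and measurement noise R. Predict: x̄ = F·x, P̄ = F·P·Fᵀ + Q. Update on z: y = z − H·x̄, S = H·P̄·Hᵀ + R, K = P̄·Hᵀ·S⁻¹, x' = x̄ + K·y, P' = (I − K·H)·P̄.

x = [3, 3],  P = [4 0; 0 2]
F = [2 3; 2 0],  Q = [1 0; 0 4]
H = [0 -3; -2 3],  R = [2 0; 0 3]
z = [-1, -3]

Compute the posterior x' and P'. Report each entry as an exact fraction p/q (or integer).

x' = [20577/8393, 3792/8393]
P' = [10095/8393 2712/8393; 2712/8393 1836/8393]

x̄ = F·x = [15, 6]
P̄ = F·P·Fᵀ + Q = [35 16; 16 20]
y = z − H·x̄ = [17, 9]
S = H·P̄·Hᵀ + R = [182 -84; -84 131]
K = P̄·Hᵀ·S⁻¹ = [-4068/8393 -574/1199; -2754/8393 4/1199]
x' = x̄ + K·y = [20577/8393, 3792/8393]
P' = (I − K·H)·P̄ = [10095/8393 2712/8393; 2712/8393 1836/8393]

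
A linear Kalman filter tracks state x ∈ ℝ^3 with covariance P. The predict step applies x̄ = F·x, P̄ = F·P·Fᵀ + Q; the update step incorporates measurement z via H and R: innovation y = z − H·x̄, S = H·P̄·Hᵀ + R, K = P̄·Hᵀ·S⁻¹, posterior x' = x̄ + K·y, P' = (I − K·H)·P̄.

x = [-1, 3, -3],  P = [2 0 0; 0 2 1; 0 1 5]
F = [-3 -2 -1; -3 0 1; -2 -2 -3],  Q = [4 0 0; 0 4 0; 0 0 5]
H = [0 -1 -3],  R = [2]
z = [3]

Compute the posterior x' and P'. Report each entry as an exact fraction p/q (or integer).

x̄ = F·x = [0, 0, 5]
P̄ = F·P·Fᵀ + Q = [39 11 43; 11 27 -5; 43 -5 78]
y = z − H·x̄ = [18]
S = H·P̄·Hᵀ + R = [701]
K = P̄·Hᵀ·S⁻¹ = [-140/701; -12/701; -229/701]
x' = x̄ + K·y = [-2520/701, -216/701, -617/701]
P' = (I − K·H)·P̄ = [7739/701 6031/701 -1917/701; 6031/701 18783/701 -6253/701; -1917/701 -6253/701 2237/701]

x' = [-2520/701, -216/701, -617/701]
P' = [7739/701 6031/701 -1917/701; 6031/701 18783/701 -6253/701; -1917/701 -6253/701 2237/701]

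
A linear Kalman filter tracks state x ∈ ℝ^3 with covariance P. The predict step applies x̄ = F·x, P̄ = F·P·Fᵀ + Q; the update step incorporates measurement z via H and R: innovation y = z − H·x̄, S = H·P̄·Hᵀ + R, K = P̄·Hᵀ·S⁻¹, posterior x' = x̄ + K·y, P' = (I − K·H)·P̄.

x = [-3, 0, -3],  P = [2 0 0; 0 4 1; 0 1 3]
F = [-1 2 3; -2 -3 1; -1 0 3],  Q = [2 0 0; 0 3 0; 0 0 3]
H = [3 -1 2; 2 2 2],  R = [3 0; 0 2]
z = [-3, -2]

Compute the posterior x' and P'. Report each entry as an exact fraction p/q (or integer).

x' = [52099/100595, 10731/20119, -206121/100595]
P' = [260399/201190 4605/20119 -303981/201190; 4605/20119 11246/20119 -9137/20119; -303981/201190 -9137/20119 425729/201190]

x̄ = F·x = [-6, 3, -6]
P̄ = F·P·Fᵀ + Q = [59 -18 35; -18 44 4; 35 4 32]
y = z − H·x̄ = [30, 16]
S = H·P̄·Hᵀ + R = [1218 680; 680 710]
K = P̄·Hᵀ·S⁻¹ = [8479/40238 1234/100595; -5235/20119 6714/20119; 2059/40238 15189/100595]
x' = x̄ + K·y = [52099/100595, 10731/20119, -206121/100595]
P' = (I − K·H)·P̄ = [260399/201190 4605/20119 -303981/201190; 4605/20119 11246/20119 -9137/20119; -303981/201190 -9137/20119 425729/201190]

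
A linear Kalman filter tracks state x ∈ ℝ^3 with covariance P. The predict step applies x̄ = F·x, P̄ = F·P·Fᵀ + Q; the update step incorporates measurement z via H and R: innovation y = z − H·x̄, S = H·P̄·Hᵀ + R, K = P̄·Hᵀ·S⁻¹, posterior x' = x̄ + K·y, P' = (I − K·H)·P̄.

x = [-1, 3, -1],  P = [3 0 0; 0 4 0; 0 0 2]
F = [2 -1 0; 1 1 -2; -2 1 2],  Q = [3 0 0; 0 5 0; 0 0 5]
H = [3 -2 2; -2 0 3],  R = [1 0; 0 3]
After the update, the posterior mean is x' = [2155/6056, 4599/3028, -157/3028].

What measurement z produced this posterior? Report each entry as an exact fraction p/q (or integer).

x̄ = F·x = [-5, 4, 3]
P̄ = F·P·Fᵀ + Q = [19 2 -16; 2 20 -10; -16 -10 29]
S = H·P̄·Hᵀ + R = [232 48; 48 532]
K = P̄·Hᵀ·S⁻¹ = [765/6056 -131/757; -3387/15140 -331/7570; 1281/15140 3271/15140]
x' − x̄ = [32435/6056, -7513/3028, -9241/3028] = K·y
y = (KᵀK)⁻¹·Kᵀ·(x' − x̄) = [15, -20]
z = y + H·x̄ = [15, -20] + [-17, 19] = [-2, -1]

z = [-2, -1]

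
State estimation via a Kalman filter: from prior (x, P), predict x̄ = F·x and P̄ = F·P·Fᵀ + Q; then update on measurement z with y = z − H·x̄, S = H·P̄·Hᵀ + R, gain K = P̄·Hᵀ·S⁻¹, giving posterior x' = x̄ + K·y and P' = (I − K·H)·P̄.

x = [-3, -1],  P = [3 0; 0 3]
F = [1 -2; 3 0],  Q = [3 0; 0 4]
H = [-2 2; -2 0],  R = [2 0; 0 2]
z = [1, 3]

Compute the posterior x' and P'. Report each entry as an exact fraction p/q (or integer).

x' = [-348/223, -2434/2007]
P' = [108/223 107/223; 107/223 1939/2007]

x̄ = F·x = [-1, -9]
P̄ = F·P·Fᵀ + Q = [18 9; 9 31]
y = z − H·x̄ = [17, 1]
S = H·P̄·Hᵀ + R = [126 36; 36 74]
K = P̄·Hᵀ·S⁻¹ = [-1/223 -108/223; 976/2007 -107/223]
x' = x̄ + K·y = [-348/223, -2434/2007]
P' = (I − K·H)·P̄ = [108/223 107/223; 107/223 1939/2007]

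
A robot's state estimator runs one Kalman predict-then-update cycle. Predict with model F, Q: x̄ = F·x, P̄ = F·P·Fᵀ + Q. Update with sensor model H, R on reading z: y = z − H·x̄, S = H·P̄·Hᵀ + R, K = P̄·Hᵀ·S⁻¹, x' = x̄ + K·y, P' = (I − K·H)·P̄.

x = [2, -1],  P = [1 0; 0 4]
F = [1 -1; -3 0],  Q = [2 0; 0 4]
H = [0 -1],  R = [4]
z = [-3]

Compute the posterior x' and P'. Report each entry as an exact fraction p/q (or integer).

x̄ = F·x = [3, -6]
P̄ = F·P·Fᵀ + Q = [7 -3; -3 13]
y = z − H·x̄ = [-9]
S = H·P̄·Hᵀ + R = [17]
K = P̄·Hᵀ·S⁻¹ = [3/17; -13/17]
x' = x̄ + K·y = [24/17, 15/17]
P' = (I − K·H)·P̄ = [110/17 -12/17; -12/17 52/17]

x' = [24/17, 15/17]
P' = [110/17 -12/17; -12/17 52/17]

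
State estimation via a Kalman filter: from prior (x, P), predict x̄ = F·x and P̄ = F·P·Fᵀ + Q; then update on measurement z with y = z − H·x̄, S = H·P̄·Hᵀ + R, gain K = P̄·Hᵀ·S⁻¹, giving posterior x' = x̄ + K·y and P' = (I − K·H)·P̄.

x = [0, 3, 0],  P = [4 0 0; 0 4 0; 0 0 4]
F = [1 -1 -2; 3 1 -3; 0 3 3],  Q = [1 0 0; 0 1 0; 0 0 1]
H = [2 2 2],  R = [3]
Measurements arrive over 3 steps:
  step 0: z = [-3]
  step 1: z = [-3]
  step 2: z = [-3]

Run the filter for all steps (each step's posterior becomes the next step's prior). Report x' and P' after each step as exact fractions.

step 0: x' = [-2319/479, -2133/479, 3765/479], P' = [10211/479 8188/479 -18336/479; 8188/479 7983/479 -15916/479; -18336/479 -15916/479 34291/479]
step 1: x' = [653896/468917, 163009/468917, -1527776/468917], P' = [21796111/4220253 14134120/4220253 -34750109/4220253; 14134120/4220253 20746588/4220253 -31987886/4220253; -34750109/4220253 -31987886/4220253 65829163/4220253]
step 2: x' = [19204715595/8374699699, 155618685/137290159, -41074189389/8374699699], P' = [42594209580/8374699699 447823994/137290159 -67650072917/8374699699; 447823994/137290159 661162215/137290159 -1016325524/137290159; -67650072917/8374699699 -1016325524/137290159 128003757004/8374699699]

step 0: x̄ = F·x = [-3, 3, 9]
step 0: P̄ = F·P·Fᵀ + Q = [25 32 -36; 32 77 -24; -36 -24 73]
step 0: y = z − H·x̄ = [-21]
step 0: S = H·P̄·Hᵀ + R = [479]
step 0: K = P̄·Hᵀ·S⁻¹ = [42/479; 170/479; 26/479]
step 0: x' = x̄ + K·y = [-2319/479, -2133/479, 3765/479]
step 0: P' = (I − K·H)·P̄ = [10211/479 8188/479 -18336/479; 8188/479 7983/479 -15916/479; -18336/479 -15916/479 34291/479]
step 1: x̄ = F·x = [-7716/479, -20385/479, 4896/479]
step 1: P̄ = F·P·Fᵀ + Q = [149141/479 361128/479 -116895/479; 361128/479 883652/479 -280506/479; -116895/479 -280506/479 94457/479]
step 1: y = z − H·x̄ = [44973/479]
step 1: S = H·P̄·Hᵀ + R = [4220253/479]
step 1: K = P̄·Hᵀ·S⁻¹ = [786748/4220253; 1928548/4220253; -605888/4220253]
step 1: x' = x̄ + K·y = [653896/468917, 163009/468917, -1527776/468917]
step 1: P' = (I − K·H)·P̄ = [21796111/4220253 14134120/4220253 -34750109/4220253; 14134120/4220253 20746588/4220253 -31987886/4220253; -34750109/4220253 -31987886/4220253 65829163/4220253]
step 2: x̄ = F·x = [3546439/468917, 6708025/468917, -99861/11437]
step 2: P̄ = F·P·Fᵀ + Q = [292860256/4220253 692111578/4220253 -1879445/34311; 692111578/4220253 1715828305/4220253 -4258856/34311; -1879445/34311 -4258856/34311 562656/11437]
step 2: y = z − H·x̄ = [-13727077/468917]
step 2: S = H·P̄·Hᵀ + R = [8374699699/4220253]
step 2: K = P̄·Hᵀ·S⁻¹ = [1507600198/8374699699; 61773790/137290159; -1094781918/8374699699]
step 2: x' = x̄ + K·y = [19204715595/8374699699, 155618685/137290159, -41074189389/8374699699]
step 2: P' = (I − K·H)·P̄ = [42594209580/8374699699 447823994/137290159 -67650072917/8374699699; 447823994/137290159 661162215/137290159 -1016325524/137290159; -67650072917/8374699699 -1016325524/137290159 128003757004/8374699699]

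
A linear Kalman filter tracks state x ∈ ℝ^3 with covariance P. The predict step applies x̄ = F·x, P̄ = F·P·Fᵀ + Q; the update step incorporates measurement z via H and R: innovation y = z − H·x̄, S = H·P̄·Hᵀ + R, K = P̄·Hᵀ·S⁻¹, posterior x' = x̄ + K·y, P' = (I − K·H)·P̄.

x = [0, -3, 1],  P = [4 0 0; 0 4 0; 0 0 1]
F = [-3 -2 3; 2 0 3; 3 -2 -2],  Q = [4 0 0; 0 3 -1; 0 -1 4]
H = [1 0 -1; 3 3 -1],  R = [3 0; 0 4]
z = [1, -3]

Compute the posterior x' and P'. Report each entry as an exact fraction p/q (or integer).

x̄ = F·x = [9, 3, 4]
P̄ = F·P·Fᵀ + Q = [65 -15 -26; -15 28 17; -26 17 60]
y = z − H·x̄ = [-4, -35]
S = H·P̄·Hᵀ + R = [180 263; 263 685]
K = P̄·Hᵀ·S⁻¹ = [16047/54131 7747/54131; -3958/7733 1768/7733; -5147/7733 994/7733]
x' = x̄ + K·y = [151846/54131, -22849/7733, 16730/7733]
P' = (I − K·H)·P̄ = [694766/54131 -66985/7733 92375/7733; -66985/7733 50972/7733 -55111/7733; 92375/7733 -55111/7733 107816/7733]

x' = [151846/54131, -22849/7733, 16730/7733]
P' = [694766/54131 -66985/7733 92375/7733; -66985/7733 50972/7733 -55111/7733; 92375/7733 -55111/7733 107816/7733]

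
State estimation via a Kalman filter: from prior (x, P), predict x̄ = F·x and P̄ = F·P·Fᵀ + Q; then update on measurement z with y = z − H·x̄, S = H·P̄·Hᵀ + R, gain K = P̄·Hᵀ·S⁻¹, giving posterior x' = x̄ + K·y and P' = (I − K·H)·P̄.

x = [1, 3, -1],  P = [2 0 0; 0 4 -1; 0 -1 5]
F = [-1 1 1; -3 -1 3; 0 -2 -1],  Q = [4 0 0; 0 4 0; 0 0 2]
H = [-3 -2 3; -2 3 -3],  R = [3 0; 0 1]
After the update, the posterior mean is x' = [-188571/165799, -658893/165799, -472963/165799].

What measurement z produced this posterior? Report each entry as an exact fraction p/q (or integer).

z = [3, -1]

x̄ = F·x = [1, -9, -5]
P̄ = F·P·Fᵀ + Q = [13 15 -10; 15 77 -2; -10 -2 19]
S = H·P̄·Hᵀ + R = [983 -690; -690 653]
K = P̄·Hᵀ·S⁻¹ = [-30837/165799 -20143/165799; 8965/165799 62031/165799; 29753/165799 20521/165799]
x' − x̄ = [-354370/165799, 833298/165799, 356032/165799] = K·y
y = (KᵀK)⁻¹·Kᵀ·(x' − x̄) = [3, 13]
z = y + H·x̄ = [3, 13] + [0, -14] = [3, -1]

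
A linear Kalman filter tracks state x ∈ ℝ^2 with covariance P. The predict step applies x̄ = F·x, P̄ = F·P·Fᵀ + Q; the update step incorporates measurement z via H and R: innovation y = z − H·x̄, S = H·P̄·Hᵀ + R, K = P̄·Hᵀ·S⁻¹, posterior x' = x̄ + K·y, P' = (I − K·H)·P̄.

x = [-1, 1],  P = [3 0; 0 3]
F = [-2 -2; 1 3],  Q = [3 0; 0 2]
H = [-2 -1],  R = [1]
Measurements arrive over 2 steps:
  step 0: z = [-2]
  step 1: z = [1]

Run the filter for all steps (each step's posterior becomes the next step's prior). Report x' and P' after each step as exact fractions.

step 0: x' = [0, 2], P' = [7 -40/3; -40/3 1184/45]
step 1: x' = [-2324/547, 8157/1094], P' = [15357/547 -30850/547; -30850/547 124993/1094]

step 0: x̄ = F·x = [0, 2]
step 0: P̄ = F·P·Fᵀ + Q = [27 -24; -24 32]
step 0: y = z − H·x̄ = [0]
step 0: S = H·P̄·Hᵀ + R = [45]
step 0: K = P̄·Hᵀ·S⁻¹ = [-2/3; 16/45]
step 0: x' = x̄ + K·y = [0, 2]
step 0: P' = (I − K·H)·P̄ = [7 -40/3; -40/3 1184/45]
step 1: x̄ = F·x = [-4, 6]
step 1: P̄ = F·P·Fᵀ + Q = [1331/45 -326/5; -326/5 829/5]
step 1: y = z − H·x̄ = [-1]
step 1: S = H·P̄·Hᵀ + R = [1094/45]
step 1: K = P̄·Hᵀ·S⁻¹ = [136/547; -1593/1094]
step 1: x' = x̄ + K·y = [-2324/547, 8157/1094]
step 1: P' = (I − K·H)·P̄ = [15357/547 -30850/547; -30850/547 124993/1094]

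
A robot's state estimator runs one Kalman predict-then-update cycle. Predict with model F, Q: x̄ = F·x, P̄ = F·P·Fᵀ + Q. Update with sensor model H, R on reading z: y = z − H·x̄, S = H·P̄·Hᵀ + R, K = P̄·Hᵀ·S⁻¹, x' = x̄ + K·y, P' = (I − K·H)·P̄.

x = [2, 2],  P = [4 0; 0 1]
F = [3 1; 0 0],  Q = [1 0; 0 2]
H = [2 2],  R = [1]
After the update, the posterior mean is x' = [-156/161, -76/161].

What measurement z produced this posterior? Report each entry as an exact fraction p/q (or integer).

z = [-3]

x̄ = F·x = [8, 0]
P̄ = F·P·Fᵀ + Q = [38 0; 0 2]
S = H·P̄·Hᵀ + R = [161]
K = P̄·Hᵀ·S⁻¹ = [76/161; 4/161]
x' − x̄ = [-1444/161, -76/161] = K·y
y = (KᵀK)⁻¹·Kᵀ·(x' − x̄) = [-19]
z = y + H·x̄ = [-19] + [16] = [-3]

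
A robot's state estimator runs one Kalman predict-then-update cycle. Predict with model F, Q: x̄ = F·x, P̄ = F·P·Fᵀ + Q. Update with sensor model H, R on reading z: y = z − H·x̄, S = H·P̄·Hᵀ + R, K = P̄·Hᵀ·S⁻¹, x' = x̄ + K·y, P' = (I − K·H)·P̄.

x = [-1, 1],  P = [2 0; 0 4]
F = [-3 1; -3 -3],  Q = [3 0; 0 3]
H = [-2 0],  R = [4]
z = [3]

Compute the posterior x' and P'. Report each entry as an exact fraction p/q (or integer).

x̄ = F·x = [4, 0]
P̄ = F·P·Fᵀ + Q = [25 6; 6 57]
y = z − H·x̄ = [11]
S = H·P̄·Hᵀ + R = [104]
K = P̄·Hᵀ·S⁻¹ = [-25/52; -3/26]
x' = x̄ + K·y = [-67/52, -33/26]
P' = (I − K·H)·P̄ = [25/26 3/13; 3/13 723/13]

x' = [-67/52, -33/26]
P' = [25/26 3/13; 3/13 723/13]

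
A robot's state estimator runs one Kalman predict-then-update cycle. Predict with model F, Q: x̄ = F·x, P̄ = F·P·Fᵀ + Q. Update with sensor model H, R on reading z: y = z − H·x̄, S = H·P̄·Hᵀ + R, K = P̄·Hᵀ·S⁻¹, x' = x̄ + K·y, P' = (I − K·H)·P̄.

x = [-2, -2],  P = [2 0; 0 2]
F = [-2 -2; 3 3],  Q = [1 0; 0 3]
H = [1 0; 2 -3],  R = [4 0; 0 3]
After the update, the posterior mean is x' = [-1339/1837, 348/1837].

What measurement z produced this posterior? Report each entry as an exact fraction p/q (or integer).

x̄ = F·x = [8, -12]
P̄ = F·P·Fᵀ + Q = [17 -24; -24 39]
S = H·P̄·Hᵀ + R = [21 106; 106 710]
K = P̄·Hᵀ·S⁻¹ = [417/1837 212/1837; 225/1837 -921/3674]
x' − x̄ = [-16035/1837, 22392/1837] = K·y
y = (KᵀK)⁻¹·Kᵀ·(x' − x̄) = [-11, -54]
z = y + H·x̄ = [-11, -54] + [8, 52] = [-3, -2]

z = [-3, -2]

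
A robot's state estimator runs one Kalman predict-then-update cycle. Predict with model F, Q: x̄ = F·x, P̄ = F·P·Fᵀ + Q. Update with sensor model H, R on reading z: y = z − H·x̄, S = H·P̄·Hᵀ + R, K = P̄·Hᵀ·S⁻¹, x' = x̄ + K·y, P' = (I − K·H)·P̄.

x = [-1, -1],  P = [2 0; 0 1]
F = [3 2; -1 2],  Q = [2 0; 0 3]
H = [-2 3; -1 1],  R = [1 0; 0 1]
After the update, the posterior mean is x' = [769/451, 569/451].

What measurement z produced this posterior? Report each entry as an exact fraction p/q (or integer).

z = [1, -2]

x̄ = F·x = [-5, -1]
P̄ = F·P·Fᵀ + Q = [24 -2; -2 9]
S = H·P̄·Hᵀ + R = [202 85; 85 38]
K = P̄·Hᵀ·S⁻¹ = [158/451 -662/451; 243/451 -413/451]
x' − x̄ = [3024/451, 1020/451] = K·y
y = (KᵀK)⁻¹·Kᵀ·(x' − x̄) = [-6, -6]
z = y + H·x̄ = [-6, -6] + [7, 4] = [1, -2]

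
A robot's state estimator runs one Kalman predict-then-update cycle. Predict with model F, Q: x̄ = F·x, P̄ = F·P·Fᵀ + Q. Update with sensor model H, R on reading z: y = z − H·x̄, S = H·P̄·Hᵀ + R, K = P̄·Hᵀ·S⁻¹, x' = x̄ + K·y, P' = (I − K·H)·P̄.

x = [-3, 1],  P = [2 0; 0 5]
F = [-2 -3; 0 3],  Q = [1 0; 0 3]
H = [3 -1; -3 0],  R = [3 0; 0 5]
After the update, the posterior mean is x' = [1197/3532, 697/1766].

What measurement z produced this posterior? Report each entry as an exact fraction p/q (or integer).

x̄ = F·x = [3, 3]
P̄ = F·P·Fᵀ + Q = [54 -45; -45 48]
S = H·P̄·Hᵀ + R = [807 -621; -621 491]
K = P̄·Hᵀ·S⁻¹ = [345/3532 -729/3532; -1003/1766 -783/1766]
x' − x̄ = [-9399/3532, -4601/1766] = K·y
y = (KᵀK)⁻¹·Kᵀ·(x' − x̄) = [-4, 11]
z = y + H·x̄ = [-4, 11] + [6, -9] = [2, 2]

z = [2, 2]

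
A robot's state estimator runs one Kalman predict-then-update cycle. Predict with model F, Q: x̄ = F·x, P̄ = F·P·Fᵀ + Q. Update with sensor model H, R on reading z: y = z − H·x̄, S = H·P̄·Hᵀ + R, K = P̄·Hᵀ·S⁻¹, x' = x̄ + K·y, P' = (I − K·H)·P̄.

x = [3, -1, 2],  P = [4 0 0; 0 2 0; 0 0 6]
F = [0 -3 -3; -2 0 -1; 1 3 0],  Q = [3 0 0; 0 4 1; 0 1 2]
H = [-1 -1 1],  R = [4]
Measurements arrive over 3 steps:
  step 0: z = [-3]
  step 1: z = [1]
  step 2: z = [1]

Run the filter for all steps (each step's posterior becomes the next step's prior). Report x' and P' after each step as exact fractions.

step 0: x' = [909/215, -1006/215, -686/215], P' = [3804/215 -1791/215 1569/215; -1791/215 2989/215 994/215; 1569/215 994/215 2759/215]
step 1: x' = [525464/69747, -2158084/209241, -397523/209241], P' = [719020/23249 -3261497/69747 -1258273/69747; -3261497/69747 18331177/209241 8401742/209241; -1258273/69747 8401742/209241 4853995/209241]
step 2: x' = [2951725608/758574847, -7611263601/758574847, -3941037790/758574847], P' = [20430175188/758574847 -27642749889/758574847 -9287995977/758574847; -27642749889/758574847 47949014385/758574847 20504887160/758574847; -9287995977/758574847 20504887160/758574847 12371044103/758574847]

step 0: x̄ = F·x = [-3, -8, 0]
step 0: P̄ = F·P·Fᵀ + Q = [75 18 -18; 18 26 -7; -18 -7 24]
step 0: y = z − H·x̄ = [-14]
step 0: S = H·P̄·Hᵀ + R = [215]
step 0: K = P̄·Hᵀ·S⁻¹ = [-111/215; -51/215; 49/215]
step 0: x' = x̄ + K·y = [909/215, -1006/215, -686/215]
step 0: P' = (I − K·H)·P̄ = [3804/215 -1791/215 1569/215; -1791/215 2989/215 994/215; 1569/215 994/215 2759/215]
step 1: x̄ = F·x = [5076/215, -1132/215, -2109/215]
step 1: P̄ = F·P·Fᵀ + Q = [70269/215 9927/215 -35181/215; 9927/215 25111/215 -1198/215; -35181/215 -1198/215 20389/215]
step 1: y = z − H·x̄ = [6268/215]
step 1: S = H·P̄·Hᵀ + R = [209241/215]
step 1: K = P̄·Hᵀ·S⁻¹ = [-38459/69747; -36236/209241; 56768/209241]
step 1: x' = x̄ + K·y = [525464/69747, -2158084/209241, -397523/209241]
step 1: P' = (I − K·H)·P̄ = [719020/23249 -3261497/69747 -1258273/69747; -3261497/69747 18331177/209241 8401742/209241; -1258273/69747 8401742/209241 4853995/209241]
step 2: x̄ = F·x = [851869/23249, -2755261/209241, -1632620/69747]
step 2: P̄ = F·P·Fᵀ + Q = [40058403/23249 -4620961/23249 -22213149/23249; -4620961/23249 16476403/209241 8181140/69747; -22213149/23249 8181140/69747 12573701/23249]
step 2: y = z − H·x̄ = [10018661/209241]
step 2: S = H·P̄·Hᵀ + R = [758574847/209241]
step 2: K = P̄·Hᵀ·S⁻¹ = [-518855319/758574847; 49655666/758574847; 288538230/758574847]
step 2: x' = x̄ + K·y = [2951725608/758574847, -7611263601/758574847, -3941037790/758574847]
step 2: P' = (I − K·H)·P̄ = [20430175188/758574847 -27642749889/758574847 -9287995977/758574847; -27642749889/758574847 47949014385/758574847 20504887160/758574847; -9287995977/758574847 20504887160/758574847 12371044103/758574847]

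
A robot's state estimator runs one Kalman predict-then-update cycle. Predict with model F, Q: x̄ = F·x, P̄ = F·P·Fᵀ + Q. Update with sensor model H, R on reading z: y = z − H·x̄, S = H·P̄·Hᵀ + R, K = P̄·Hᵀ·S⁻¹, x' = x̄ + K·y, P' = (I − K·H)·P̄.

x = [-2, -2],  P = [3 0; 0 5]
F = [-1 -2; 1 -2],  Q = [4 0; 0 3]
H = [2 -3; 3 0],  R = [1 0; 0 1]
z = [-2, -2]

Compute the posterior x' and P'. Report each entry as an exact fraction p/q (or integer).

x' = [-21654/33835, 1506/6767]
P' = [3744/33835 499/6767; 499/6767 1079/6767]

x̄ = F·x = [6, 2]
P̄ = F·P·Fᵀ + Q = [27 17; 17 26]
y = z − H·x̄ = [-8, -20]
S = H·P̄·Hᵀ + R = [139 9; 9 244]
K = P̄·Hᵀ·S⁻¹ = [3/33835 11232/33835; -2239/6767 1497/6767]
x' = x̄ + K·y = [-21654/33835, 1506/6767]
P' = (I − K·H)·P̄ = [3744/33835 499/6767; 499/6767 1079/6767]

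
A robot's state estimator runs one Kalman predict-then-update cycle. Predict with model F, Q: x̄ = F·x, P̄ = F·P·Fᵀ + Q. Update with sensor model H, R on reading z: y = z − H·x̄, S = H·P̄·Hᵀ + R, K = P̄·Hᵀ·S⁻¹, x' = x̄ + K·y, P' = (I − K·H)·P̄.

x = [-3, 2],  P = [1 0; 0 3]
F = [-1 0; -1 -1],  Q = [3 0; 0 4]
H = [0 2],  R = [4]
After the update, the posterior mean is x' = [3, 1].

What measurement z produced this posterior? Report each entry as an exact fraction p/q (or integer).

z = [2]

x̄ = F·x = [3, 1]
P̄ = F·P·Fᵀ + Q = [4 1; 1 8]
S = H·P̄·Hᵀ + R = [36]
K = P̄·Hᵀ·S⁻¹ = [1/18; 4/9]
x' − x̄ = [0, 0] = K·y
y = (KᵀK)⁻¹·Kᵀ·(x' − x̄) = [0]
z = y + H·x̄ = [0] + [2] = [2]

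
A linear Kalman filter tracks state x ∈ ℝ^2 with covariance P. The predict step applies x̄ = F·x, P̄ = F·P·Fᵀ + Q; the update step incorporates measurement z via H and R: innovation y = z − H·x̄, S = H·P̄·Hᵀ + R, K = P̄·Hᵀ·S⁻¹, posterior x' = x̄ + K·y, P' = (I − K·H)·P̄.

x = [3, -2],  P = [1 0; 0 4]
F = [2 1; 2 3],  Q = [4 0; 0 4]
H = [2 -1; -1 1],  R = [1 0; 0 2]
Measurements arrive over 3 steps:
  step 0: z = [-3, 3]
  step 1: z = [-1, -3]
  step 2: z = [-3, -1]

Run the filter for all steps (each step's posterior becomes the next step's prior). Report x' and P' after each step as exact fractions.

step 0: x' = [30/59, 638/177], P' = [140/59 232/59; 232/59 1268/177]
step 1: x' = [-219488/65069, -378052/65069], P' = [180272/65069 300772/65069; 300772/65069 543648/65069]
step 2: x' = [-124831450/27605341, -166230794/27605341], P' = [77217116/27605341 128906568/27605341; 128906568/27605341 232950508/27605341]

step 0: x̄ = F·x = [4, 0]
step 0: P̄ = F·P·Fᵀ + Q = [12 16; 16 44]
step 0: y = z − H·x̄ = [-11, 7]
step 0: S = H·P̄·Hᵀ + R = [29 -20; -20 26]
step 0: K = P̄·Hᵀ·S⁻¹ = [48/59 46/59; 124/177 286/177]
step 0: x' = x̄ + K·y = [30/59, 638/177]
step 0: P' = (I − K·H)·P̄ = [140/59 232/59; 232/59 1268/177]
step 1: x̄ = F·x = [818/177, 698/59]
step 1: P̄ = F·P·Fᵀ + Q = [6440/177 3684/59; 3684/59 7384/59]
step 1: y = z − H·x̄ = [281/177, -1807/177]
step 1: S = H·P̄·Hᵀ + R = [3881/177 -1876/177; -1876/177 6842/177]
step 1: K = P̄·Hᵀ·S⁻¹ = [59772/65069 60250/65069; 57896/65069 121438/65069]
step 1: x' = x̄ + K·y = [-219488/65069, -378052/65069]
step 1: P' = (I − K·H)·P̄ = [180272/65069 300772/65069; 300772/65069 543648/65069]
step 2: x̄ = F·x = [-817028/65069, -1573132/65069]
step 2: P̄ = F·P·Fᵀ + Q = [2728100/65069 4758208/65069; 4758208/65069 9483460/65069]
step 2: y = z − H·x̄ = [-134283/65069, 691035/65069]
step 2: S = H·P̄·Hᵀ + R = [1428097/65069 -665036/65069; -665036/65069 2825282/65069]
step 2: K = P̄·Hᵀ·S⁻¹ = [25527664/27605341 25844726/27605341; 24862628/27605341 52021970/27605341]
step 2: x' = x̄ + K·y = [-124831450/27605341, -166230794/27605341]
step 2: P' = (I − K·H)·P̄ = [77217116/27605341 128906568/27605341; 128906568/27605341 232950508/27605341]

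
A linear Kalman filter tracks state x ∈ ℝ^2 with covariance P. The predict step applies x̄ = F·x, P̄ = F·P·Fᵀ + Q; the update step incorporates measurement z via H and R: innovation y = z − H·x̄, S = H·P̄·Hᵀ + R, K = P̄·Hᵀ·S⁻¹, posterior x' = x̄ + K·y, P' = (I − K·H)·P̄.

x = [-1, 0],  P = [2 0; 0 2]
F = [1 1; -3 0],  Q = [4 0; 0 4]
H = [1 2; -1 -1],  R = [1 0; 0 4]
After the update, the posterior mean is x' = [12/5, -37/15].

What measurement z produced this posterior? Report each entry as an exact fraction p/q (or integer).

x̄ = F·x = [-1, 3]
P̄ = F·P·Fᵀ + Q = [8 -6; -6 22]
S = H·P̄·Hᵀ + R = [73 -34; -34 22]
K = P̄·Hᵀ·S⁻¹ = [-26/75 -47/75; 146/225 62/225]
x' − x̄ = [17/5, -82/15] = K·y
y = (KᵀK)⁻¹·Kᵀ·(x' − x̄) = [-8, -1]
z = y + H·x̄ = [-8, -1] + [5, -2] = [-3, -3]

z = [-3, -3]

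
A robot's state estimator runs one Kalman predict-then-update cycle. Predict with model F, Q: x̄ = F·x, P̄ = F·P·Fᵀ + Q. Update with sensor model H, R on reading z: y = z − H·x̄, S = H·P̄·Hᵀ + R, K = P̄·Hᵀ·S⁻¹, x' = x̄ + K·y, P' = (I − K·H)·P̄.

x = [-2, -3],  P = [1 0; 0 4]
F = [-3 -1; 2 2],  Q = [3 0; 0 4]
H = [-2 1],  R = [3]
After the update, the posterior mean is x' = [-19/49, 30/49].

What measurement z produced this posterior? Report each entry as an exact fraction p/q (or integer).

z = [2]

x̄ = F·x = [9, -10]
P̄ = F·P·Fᵀ + Q = [16 -14; -14 24]
S = H·P̄·Hᵀ + R = [147]
K = P̄·Hᵀ·S⁻¹ = [-46/147; 52/147]
x' − x̄ = [-460/49, 520/49] = K·y
y = (KᵀK)⁻¹·Kᵀ·(x' − x̄) = [30]
z = y + H·x̄ = [30] + [-28] = [2]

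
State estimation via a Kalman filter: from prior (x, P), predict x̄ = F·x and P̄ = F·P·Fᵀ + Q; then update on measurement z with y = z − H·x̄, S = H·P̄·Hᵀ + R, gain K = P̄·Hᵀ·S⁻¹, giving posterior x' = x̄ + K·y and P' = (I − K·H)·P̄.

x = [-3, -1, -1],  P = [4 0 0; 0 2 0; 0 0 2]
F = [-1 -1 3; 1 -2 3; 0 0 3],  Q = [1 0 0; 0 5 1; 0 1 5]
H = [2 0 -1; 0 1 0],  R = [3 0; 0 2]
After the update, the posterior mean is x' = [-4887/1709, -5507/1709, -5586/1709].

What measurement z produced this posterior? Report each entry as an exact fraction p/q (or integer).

z = [-3, -3]

x̄ = F·x = [1, -4, -3]
P̄ = F·P·Fᵀ + Q = [25 18 18; 18 35 19; 18 19 23]
S = H·P̄·Hᵀ + R = [54 17; 17 37]
K = P̄·Hᵀ·S⁻¹ = [878/1709 428/1709; 34/1709 1601/1709; 158/1709 805/1709]
x' − x̄ = [-6596/1709, 1329/1709, -459/1709] = K·y
y = (KᵀK)⁻¹·Kᵀ·(x' − x̄) = [-8, 1]
z = y + H·x̄ = [-8, 1] + [5, -4] = [-3, -3]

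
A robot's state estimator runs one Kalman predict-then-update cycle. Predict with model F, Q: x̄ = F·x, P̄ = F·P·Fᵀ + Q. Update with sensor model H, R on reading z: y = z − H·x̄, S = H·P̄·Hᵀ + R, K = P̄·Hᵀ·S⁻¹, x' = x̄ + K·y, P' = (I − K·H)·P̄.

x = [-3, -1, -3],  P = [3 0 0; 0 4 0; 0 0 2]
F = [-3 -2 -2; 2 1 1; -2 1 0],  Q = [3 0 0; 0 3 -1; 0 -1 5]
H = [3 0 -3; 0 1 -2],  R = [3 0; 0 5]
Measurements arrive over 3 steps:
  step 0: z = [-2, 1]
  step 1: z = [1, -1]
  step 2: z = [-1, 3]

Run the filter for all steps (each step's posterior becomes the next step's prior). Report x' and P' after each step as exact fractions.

step 0: x' = [-11123/24233, 12937/24233, 3162/24233], P' = [32414/24233 9720/24233 25940/24233; 9720/24233 58335/24233 12825/24233; 25940/24233 12825/24233 27495/24233]
step 1: x' = [228856651/309486949, -95849748/309486949, 130207808/309486949], P' = [400732161/309486949 115667975/309486949 316793605/309486949; 115667975/309486949 734461713/309486949 154266664/309486949; 316793605/309486949 154266664/309486949 335284972/309486949]
step 2: x' = [-790478260421/542527084063, 474458363514/542527084063, -609532030700/542527084063], P' = [4912803272813/3797689588441 1419546506906/3797689588441 3883403150868/3797689588441; 1419546506906/3797689588441 9010697252852/3797689588441 1892733683436/3797689588441; 3883403150868/3797689588441 1892733683436/3797689588441 4110731338043/3797689588441]

step 0: x̄ = F·x = [17, -10, 5]
step 0: P̄ = F·P·Fᵀ + Q = [54 -30 10; -30 21 -9; 10 -9 21]
step 0: y = z − H·x̄ = [-38, 21]
step 0: S = H·P̄·Hᵀ + R = [498 3; 3 146]
step 0: K = P̄·Hᵀ·S⁻¹ = [6474/24233 -8432/24233; -3105/24233 6537/24233; -1555/24233 -8433/24233]
step 0: x' = x̄ + K·y = [-11123/24233, 12937/24233, 3162/24233]
step 0: P' = (I − K·H)·P̄ = [32414/24233 9720/24233 25940/24233; 9720/24233 58335/24233 12825/24233; 25940/24233 12825/24233 27495/24233]
step 1: x̄ = F·x = [1171/24233, -6147/24233, 35183/24233]
step 1: P̄ = F·P·Fᵀ + Q = [1238265/24233 -667064/24233 165644/24233; -667064/24233 456475/24233 -134609/24233; 165644/24233 -134609/24233 270276/24233]
step 1: y = z − H·x̄ = [11479/2203, 52280/24233]
step 1: S = H·P̄·Hᵀ + R = [969816/2203 -88143/2203; -88143/2203 2197180/24233]
step 1: K = P̄·Hᵀ·S⁻¹ = [83938556/309486949 -103583847/309486949; -38598689/309486949 85185677/309486949; -18491367/309486949 -103260656/309486949]
step 1: x' = x̄ + K·y = [228856651/309486949, -95849748/309486949, 130207808/309486949]
step 1: P' = (I − K·H)·P̄ = [400732161/309486949 115667975/309486949 316793605/309486949; 115667975/309486949 734461713/309486949 154266664/309486949; 316793605/309486949 154266664/309486949 335284972/309486949]
step 2: x̄ = F·x = [-755286073/309486949, 492071362/309486949, -553563050/309486949]
step 2: P̄ = F·P·Fᵀ + Q = [15237709308/309486949 -8188184052/309486949 2009778607/309486949; -8188184052/309486949 5639515824/309486949 -1657274426/309486949; 2009778607/309486949 -1657274426/309486949 3422153202/309486949]
step 2: y = z − H·x̄ = [295682120/309486949, -670736615/309486949]
step 2: S = H·P̄·Hᵀ + R = [132691208511/309486949 -11118481308/309486949; -11118481308/309486949 27504661081/309486949]
step 2: K = P̄·Hᵀ·S⁻¹ = [1029400121945/3797689588441 -1269451958966/3797689588441; -473187176530/3797689588441 1045045977196/3797689588441; -227328187175/3797689588441 -1265745798530/3797689588441]
step 2: x' = x̄ + K·y = [-790478260421/542527084063, 474458363514/542527084063, -609532030700/542527084063]
step 2: P' = (I − K·H)·P̄ = [4912803272813/3797689588441 1419546506906/3797689588441 3883403150868/3797689588441; 1419546506906/3797689588441 9010697252852/3797689588441 1892733683436/3797689588441; 3883403150868/3797689588441 1892733683436/3797689588441 4110731338043/3797689588441]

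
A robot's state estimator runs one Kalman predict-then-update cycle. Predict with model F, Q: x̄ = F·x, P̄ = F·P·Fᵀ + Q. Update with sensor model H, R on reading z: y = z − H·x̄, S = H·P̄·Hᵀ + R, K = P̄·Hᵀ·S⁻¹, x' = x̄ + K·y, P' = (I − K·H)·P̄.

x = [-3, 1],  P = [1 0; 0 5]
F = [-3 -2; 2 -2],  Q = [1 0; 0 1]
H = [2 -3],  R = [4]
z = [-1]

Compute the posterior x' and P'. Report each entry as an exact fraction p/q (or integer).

x' = [565/181, 385/181]
P' = [5106/181 3380/181; 3380/181 2316/181]

x̄ = F·x = [7, -8]
P̄ = F·P·Fᵀ + Q = [30 14; 14 25]
y = z − H·x̄ = [-39]
S = H·P̄·Hᵀ + R = [181]
K = P̄·Hᵀ·S⁻¹ = [18/181; -47/181]
x' = x̄ + K·y = [565/181, 385/181]
P' = (I − K·H)·P̄ = [5106/181 3380/181; 3380/181 2316/181]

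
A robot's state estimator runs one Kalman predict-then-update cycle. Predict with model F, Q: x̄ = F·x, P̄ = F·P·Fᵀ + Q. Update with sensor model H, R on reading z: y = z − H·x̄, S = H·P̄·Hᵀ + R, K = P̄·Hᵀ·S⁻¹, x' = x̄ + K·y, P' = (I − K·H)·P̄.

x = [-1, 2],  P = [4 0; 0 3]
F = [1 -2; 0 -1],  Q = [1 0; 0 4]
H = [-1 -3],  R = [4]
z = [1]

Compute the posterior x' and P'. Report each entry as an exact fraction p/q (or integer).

x' = [-25/12, 1/4]
P' = [163/24 -15/8; -15/8 37/40]

x̄ = F·x = [-5, -2]
P̄ = F·P·Fᵀ + Q = [17 6; 6 7]
y = z − H·x̄ = [-10]
S = H·P̄·Hᵀ + R = [120]
K = P̄·Hᵀ·S⁻¹ = [-7/24; -9/40]
x' = x̄ + K·y = [-25/12, 1/4]
P' = (I − K·H)·P̄ = [163/24 -15/8; -15/8 37/40]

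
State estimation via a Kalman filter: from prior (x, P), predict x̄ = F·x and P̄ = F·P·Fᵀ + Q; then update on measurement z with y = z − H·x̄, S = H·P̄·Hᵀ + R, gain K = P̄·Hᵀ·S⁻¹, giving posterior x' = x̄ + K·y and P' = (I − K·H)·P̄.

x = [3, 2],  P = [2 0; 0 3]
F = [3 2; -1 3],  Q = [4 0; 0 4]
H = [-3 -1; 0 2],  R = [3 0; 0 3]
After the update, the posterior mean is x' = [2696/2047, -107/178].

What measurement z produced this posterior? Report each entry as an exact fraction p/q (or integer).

x̄ = F·x = [13, 3]
P̄ = F·P·Fᵀ + Q = [34 12; 12 33]
S = H·P̄·Hᵀ + R = [414 -138; -138 135]
K = P̄·Hᵀ·S⁻¹ = [-671/2047 -14/89; -1/178 43/89]
x' − x̄ = [-23915/2047, -641/178] = K·y
y = (KᵀK)⁻¹·Kᵀ·(x' − x̄) = [39, -7]
z = y + H·x̄ = [39, -7] + [-42, 6] = [-3, -1]

z = [-3, -1]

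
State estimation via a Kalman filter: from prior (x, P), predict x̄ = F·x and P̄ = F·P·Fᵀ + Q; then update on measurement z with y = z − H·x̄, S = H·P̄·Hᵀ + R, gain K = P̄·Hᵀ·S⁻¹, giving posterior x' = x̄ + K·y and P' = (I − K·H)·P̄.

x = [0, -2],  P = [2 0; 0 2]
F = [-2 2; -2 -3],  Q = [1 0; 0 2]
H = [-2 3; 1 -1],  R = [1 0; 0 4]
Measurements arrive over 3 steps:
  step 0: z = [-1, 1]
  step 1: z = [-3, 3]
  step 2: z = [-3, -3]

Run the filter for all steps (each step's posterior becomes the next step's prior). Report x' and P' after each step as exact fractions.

step 0: x̄ = F·x = [-4, 6]
step 0: P̄ = F·P·Fᵀ + Q = [17 -4; -4 28]
step 0: y = z − H·x̄ = [-27, 11]
step 0: S = H·P̄·Hᵀ + R = [369 -138; -138 57]
step 0: K = P̄·Hᵀ·S⁻¹ = [92/663 467/663; 92/221 296/663]
step 0: x' = x̄ + K·y = [1/663, -218/663]
step 0: P' = (I − K·H)·P̄ = [5696/663 1276/221; 1276/221 2644/663]
step 1: x̄ = F·x = [-146/221, 652/663]
step 1: P̄ = F·P·Fᵀ + Q = [1133/221 14576/663; 14576/663 93842/663]
step 1: y = z − H·x̄ = [-1607/221, 3079/663]
step 1: S = H·P̄·Hᵀ + R = [227975/221 -215444/663; -215444/663 70741/663]
step 1: K = P̄·Hᵀ·S⁻¹ = [925102/8893309 1412295/8893309; 3510430/8893309 726086/8893309]
step 1: x' = x̄ + K·y = [-6043333/8893309, -13408336/8893309]
step 1: P' = (I − K·H)·P̄ = [17872642/8893309 12223462/8893309; 12223462/8893309 9319118/8893309]
step 2: x̄ = F·x = [-14730006/8893309, 52311674/8893309]
step 2: P̄ = F·P·Fᵀ + Q = [19872653/8893309 40022784/8893309; 40022784/8893309 319830792/8893309]
step 2: y = z − H·x̄ = [-213074961/8893309, 40361753/8893309]
step 2: S = H·P̄·Hᵀ + R = [2486587641/8893309 -799123762/8893309; -799123762/8893309 295231113/8893309]
step 2: K = P̄·Hᵀ·S⁻¹ = [855858464/10740574721 1583548709/10740574721; 238373736/631798513 46430856/631798513]
step 2: x' = x̄ + K·y = [-31108323917/10740574721, -1784150974/631798513]
step 2: P' = (I − K·H)·P̄ = [19858442972/10740574721 795544008/631798513; 795544008/631798513 609820584/631798513]

step 0: x' = [1/663, -218/663], P' = [5696/663 1276/221; 1276/221 2644/663]
step 1: x' = [-6043333/8893309, -13408336/8893309], P' = [17872642/8893309 12223462/8893309; 12223462/8893309 9319118/8893309]
step 2: x' = [-31108323917/10740574721, -1784150974/631798513], P' = [19858442972/10740574721 795544008/631798513; 795544008/631798513 609820584/631798513]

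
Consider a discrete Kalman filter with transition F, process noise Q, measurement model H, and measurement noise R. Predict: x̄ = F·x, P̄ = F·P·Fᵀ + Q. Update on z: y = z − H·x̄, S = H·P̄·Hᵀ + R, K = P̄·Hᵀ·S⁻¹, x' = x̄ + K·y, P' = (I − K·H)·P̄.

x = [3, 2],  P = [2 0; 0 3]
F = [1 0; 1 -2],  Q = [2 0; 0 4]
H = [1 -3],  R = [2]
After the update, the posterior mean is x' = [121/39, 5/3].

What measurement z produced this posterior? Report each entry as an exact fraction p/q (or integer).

x̄ = F·x = [3, -1]
P̄ = F·P·Fᵀ + Q = [4 2; 2 18]
S = H·P̄·Hᵀ + R = [156]
K = P̄·Hᵀ·S⁻¹ = [-1/78; -1/3]
x' − x̄ = [4/39, 8/3] = K·y
y = (KᵀK)⁻¹·Kᵀ·(x' − x̄) = [-8]
z = y + H·x̄ = [-8] + [6] = [-2]

z = [-2]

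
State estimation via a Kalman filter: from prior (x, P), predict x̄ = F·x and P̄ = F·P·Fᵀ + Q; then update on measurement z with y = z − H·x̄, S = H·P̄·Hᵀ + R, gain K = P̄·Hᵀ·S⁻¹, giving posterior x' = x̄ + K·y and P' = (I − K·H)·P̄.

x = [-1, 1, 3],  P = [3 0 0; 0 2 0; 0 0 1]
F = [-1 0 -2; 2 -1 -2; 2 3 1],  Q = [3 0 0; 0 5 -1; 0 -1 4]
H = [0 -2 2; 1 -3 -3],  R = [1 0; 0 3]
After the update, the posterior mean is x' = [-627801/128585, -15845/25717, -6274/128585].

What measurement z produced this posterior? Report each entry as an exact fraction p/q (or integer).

z = [1, -3]

x̄ = F·x = [-5, -9, 4]
P̄ = F·P·Fᵀ + Q = [10 -2 -8; -2 23 3; -8 3 35]
S = H·P̄·Hᵀ + R = [209 -84; -84 649]
K = P̄·Hᵀ·S⁻¹ = [-4428/128585 7352/128585; -6536/25717 -4016/25717; 31288/128585 -20122/128585]
x' − x̄ = [15124/128585, 215608/25717, -520614/128585] = K·y
y = (KᵀK)⁻¹·Kᵀ·(x' − x̄) = [-25, -13]
z = y + H·x̄ = [-25, -13] + [26, 10] = [1, -3]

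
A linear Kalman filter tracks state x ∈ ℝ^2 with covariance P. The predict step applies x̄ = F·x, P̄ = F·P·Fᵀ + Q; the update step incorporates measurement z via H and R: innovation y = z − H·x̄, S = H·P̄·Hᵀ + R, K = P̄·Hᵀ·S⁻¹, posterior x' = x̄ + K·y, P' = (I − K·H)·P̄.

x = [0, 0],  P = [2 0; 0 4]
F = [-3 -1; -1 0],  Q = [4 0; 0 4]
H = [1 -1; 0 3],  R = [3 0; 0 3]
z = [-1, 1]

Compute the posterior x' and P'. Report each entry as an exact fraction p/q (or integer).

x' = [-242/437, 6/19]
P' = [1278/437 6/19; 6/19 6/19]

x̄ = F·x = [0, 0]
P̄ = F·P·Fᵀ + Q = [26 6; 6 6]
y = z − H·x̄ = [-1, 1]
S = H·P̄·Hᵀ + R = [23 0; 0 57]
K = P̄·Hᵀ·S⁻¹ = [20/23 6/19; 0 6/19]
x' = x̄ + K·y = [-242/437, 6/19]
P' = (I − K·H)·P̄ = [1278/437 6/19; 6/19 6/19]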